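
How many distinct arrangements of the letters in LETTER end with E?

60

Fix E in the last position and arrange the remaining 5 letters.
Those 5 letters have T appearing twice, giving (5)!/(2!) = 60.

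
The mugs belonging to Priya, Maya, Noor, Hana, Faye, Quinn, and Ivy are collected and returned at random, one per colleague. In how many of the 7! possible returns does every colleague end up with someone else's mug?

This is the derangement count D_7: permutations of 7 items with no fixed point.
By inclusion–exclusion this is Σ_{j=0}^{7} (−1)^j C(7,j)·(7−j)!.
Computing: 5040 − 5040 + 2520 − 840 + 210 − 42 + 7 − 1 = 1854.

1854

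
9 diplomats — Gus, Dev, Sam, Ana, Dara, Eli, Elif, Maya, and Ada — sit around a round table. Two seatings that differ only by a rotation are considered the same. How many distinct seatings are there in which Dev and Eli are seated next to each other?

10080

Glue Dev and Eli into a block (2 internal orders). Seating 8 units around a circle gives (7)! arrangements.
So 2 × (7)! = 2 × 5040 = 10080.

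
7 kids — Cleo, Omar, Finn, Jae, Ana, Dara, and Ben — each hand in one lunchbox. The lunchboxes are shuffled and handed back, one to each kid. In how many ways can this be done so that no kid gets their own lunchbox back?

Let Aᵢ be the assignments in which kid i gets their own lunchbox. We want the size of the complement of A₁∪…∪A_7.
By inclusion–exclusion this is Σ_{j=0}^{7} (−1)^j C(7,j)·(7−j)!.
Computing: 5040 − 5040 + 2520 − 840 + 210 − 42 + 7 − 1 = 1854.

1854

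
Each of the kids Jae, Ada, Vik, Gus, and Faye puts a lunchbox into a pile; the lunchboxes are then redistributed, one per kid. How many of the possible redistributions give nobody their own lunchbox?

Count assignments avoiding every fixed point. For any j of the 5 kids fixed to their own lunchbox, the other 5−j can be arranged in (5−j)! ways.
By inclusion–exclusion this is Σ_{j=0}^{5} (−1)^j C(5,j)·(5−j)!.
Computing: 120 − 120 + 60 − 20 + 5 − 1 = 44.

44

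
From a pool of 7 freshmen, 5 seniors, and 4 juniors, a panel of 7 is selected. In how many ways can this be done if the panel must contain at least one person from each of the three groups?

Total 7-person selections from all 16: C(16,7) = 11440.
Subtract selections that omit an entire group: no freshmen → C(9,7) = 36; no seniors → C(11,7) = 330; no juniors → C(12,7) = 792.
Add back selections omitting two groups (i.e. drawn from a single group): C(7,7) + C(5,7) + C(4,7) = 1.
By inclusion–exclusion: 11440 − 1158 + 1 = 10283.

10283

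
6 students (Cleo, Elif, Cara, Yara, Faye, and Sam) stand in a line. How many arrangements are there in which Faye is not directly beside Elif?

480

There are 6! = 720 arrangements in all. If Faye and Elif are adjacent, merging them into one block gives 2·(5)! = 240 arrangements.
Complementary counting: 720 − 240 = 480.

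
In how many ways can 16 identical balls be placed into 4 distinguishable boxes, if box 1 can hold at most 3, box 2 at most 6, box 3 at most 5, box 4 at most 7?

52

Without the upper bounds there are C(19,3) = 969 ways to split 16 among 4 boxes.
Subtract solutions that violate a single cap (substitute x_i' = x_i − (cap_i+1)): x_1 ≥ 4 gives C(15,3) = 455; x_2 ≥ 7 gives C(12,3) = 220; x_3 ≥ 6 gives C(13,3) = 286; x_4 ≥ 8 gives C(11,3) = 165. Together 1126.
Add back pairs where two caps are both exceeded: 56 + 84 + 35 + 20 + 4 + 10 = 209.
By inclusion–exclusion the count is 969 − 1126 + 209 = 52.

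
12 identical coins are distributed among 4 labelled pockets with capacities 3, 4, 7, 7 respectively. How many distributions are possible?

Ignoring the caps, the number of non-negative solutions to x_1+…+x_4 = 12 is C(15,3) = 455.
Subtract solutions that violate a single cap (substitute x_i' = x_i − (cap_i+1)): x_1 ≥ 4 gives C(11,3) = 165; x_2 ≥ 5 gives C(10,3) = 120; x_3 ≥ 8 gives C(7,3) = 35; x_4 ≥ 8 gives C(7,3) = 35. Together 355.
Add back pairs where two caps are both exceeded: 20 + 1 + 1 + 0 + 0 + 0 = 22.
By inclusion–exclusion the count is 455 − 355 + 22 = 122.

122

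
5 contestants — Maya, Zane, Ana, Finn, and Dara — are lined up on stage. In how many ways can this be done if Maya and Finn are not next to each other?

There are 5! = 120 arrangements in all. If Maya and Finn are adjacent, merging them into one block gives 2·(4)! = 48 arrangements.
Complementary counting: 120 − 48 = 72.

72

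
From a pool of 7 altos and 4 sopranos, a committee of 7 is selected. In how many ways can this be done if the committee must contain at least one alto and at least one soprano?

329

Unrestricted: C(11,7) = 330 ways to pick any 7 of the 11.
Selections missing a whole group: no altos → C(4,7) = 0; no sopranos → C(7,7) = 1.
Both groups omitted at once is impossible, so 330 − 1 = 329.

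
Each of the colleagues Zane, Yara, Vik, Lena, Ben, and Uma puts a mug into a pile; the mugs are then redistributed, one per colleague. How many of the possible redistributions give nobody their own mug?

This is the derangement count D_6: permutations of 6 items with no fixed point.
By inclusion–exclusion this is Σ_{j=0}^{6} (−1)^j C(6,j)·(6−j)!.
Computing: 720 − 720 + 360 − 120 + 30 − 6 + 1 = 265.

265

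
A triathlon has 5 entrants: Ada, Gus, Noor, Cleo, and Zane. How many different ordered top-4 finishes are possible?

120

This is an ordered selection of 4 from 5: P(5,4).
That gives 5 × 4 × 3 × 2 = 120.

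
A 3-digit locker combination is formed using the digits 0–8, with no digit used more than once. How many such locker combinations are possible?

Choose and order 3 of the 9 symbols: the first digit has 9 options, the next 8, then 7.
9 × 8 × 7 = 504.

504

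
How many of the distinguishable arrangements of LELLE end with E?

Fix E in the last position and arrange the remaining 4 letters.
Those 4 letters have L appearing 3 times, giving (4)!/(3!) = 4.

4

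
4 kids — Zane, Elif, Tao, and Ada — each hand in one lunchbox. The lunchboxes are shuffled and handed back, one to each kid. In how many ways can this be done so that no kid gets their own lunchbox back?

9

This is the derangement count D_4: permutations of 4 items with no fixed point.
By inclusion–exclusion this is Σ_{j=0}^{4} (−1)^j C(4,j)·(4−j)!.
Computing: 24 − 24 + 12 − 4 + 1 = 9.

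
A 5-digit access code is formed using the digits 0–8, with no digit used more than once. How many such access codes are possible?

This is a permutation of 5 out of 9: P(9,5) = 9!/4!.
That product is 9 × 8 × 7 × 6 × 5 = 15120.

15120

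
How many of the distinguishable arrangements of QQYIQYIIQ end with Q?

560

Fix Q in the last position and arrange the remaining 8 letters.
Those 8 letters have I appearing 3 times, Q appearing 3 times, and Y appearing twice, giving (8)!/(3!·3!·2!) = 560.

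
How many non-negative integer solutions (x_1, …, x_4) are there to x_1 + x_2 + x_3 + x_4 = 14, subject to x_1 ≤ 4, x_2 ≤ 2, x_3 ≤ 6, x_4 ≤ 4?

Without the upper bounds there are C(17,3) = 680 ways to split 14 among 4 variables.
Subtract solutions that violate a single cap (substitute x_i' = x_i − (cap_i+1)): x_1 ≥ 5 gives C(12,3) = 220; x_2 ≥ 3 gives C(14,3) = 364; x_3 ≥ 7 gives C(10,3) = 120; x_4 ≥ 5 gives C(12,3) = 220. Together 924.
Add back pairs where two caps are both exceeded: 84 + 10 + 35 + 35 + 84 + 10 = 258.
Subtract triples: 0 + 4 + 0 + 0 = 4.
By inclusion–exclusion the count is 680 − 924 + 258 − 4 = 10.

10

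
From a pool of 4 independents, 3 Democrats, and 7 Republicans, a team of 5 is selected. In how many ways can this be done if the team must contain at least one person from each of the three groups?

Unrestricted: C(14,5) = 2002 ways to pick any 5 of the 14.
Selections missing a whole group: no independents → C(10,5) = 252; no Democrats → C(11,5) = 462; no Republicans → C(7,5) = 21.
Add back selections omitting two groups (i.e. drawn from a single group): C(4,5) + C(3,5) + C(7,5) = 21.
By inclusion–exclusion: 2002 − 735 + 21 = 1288.

1288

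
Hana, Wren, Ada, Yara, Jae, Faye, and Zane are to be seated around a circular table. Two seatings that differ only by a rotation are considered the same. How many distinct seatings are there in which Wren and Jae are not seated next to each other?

480

Without the restriction there are (6)! = 720 seatings.
Seatings with Wren beside Jae: treat them as a block with 2 internal orders, giving 2 × (5)! = 240.
Subtracting, 720 − 240 = 480.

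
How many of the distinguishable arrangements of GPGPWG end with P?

Fix P in the last position and arrange the remaining 5 letters.
Those 5 letters have G appearing 3 times, giving (5)!/(3!) = 20.

20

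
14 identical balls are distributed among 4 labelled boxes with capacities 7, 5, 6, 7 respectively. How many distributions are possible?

Without the upper bounds there are C(17,3) = 680 ways to split 14 among 4 boxes.
Subtract solutions that violate a single cap (substitute x_i' = x_i − (cap_i+1)): x_1 ≥ 8 gives C(9,3) = 84; x_2 ≥ 6 gives C(11,3) = 165; x_3 ≥ 7 gives C(10,3) = 120; x_4 ≥ 8 gives C(9,3) = 84. Together 453.
Add back pairs where two caps are both exceeded: 1 + 0 + 0 + 4 + 1 + 0 = 6.
By inclusion–exclusion the count is 680 − 453 + 6 = 233.

233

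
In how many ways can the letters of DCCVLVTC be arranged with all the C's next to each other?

Treat the 3 copies of C as a single block. The multiset to arrange is then {CCC, D, L, T, V, V}, 6 items in all.
That gives (6)!/(2!) = 360 arrangements.

360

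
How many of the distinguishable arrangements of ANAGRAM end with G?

120

Fix G in the last position and arrange the remaining 6 letters.
Those 6 letters have A appearing 3 times, giving (6)!/(3!) = 120.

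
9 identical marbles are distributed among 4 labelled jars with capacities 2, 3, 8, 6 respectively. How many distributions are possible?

79

Ignoring the caps, the number of non-negative solutions to x_1+…+x_4 = 9 is C(12,3) = 220.
Subtract solutions that violate a single cap (substitute x_i' = x_i − (cap_i+1)): x_1 ≥ 3 gives C(9,3) = 84; x_2 ≥ 4 gives C(8,3) = 56; x_3 ≥ 9 gives C(3,3) = 1; x_4 ≥ 7 gives C(5,3) = 10. Together 151.
Add back pairs where two caps are both exceeded: 10 + 0 + 0 + 0 + 0 + 0 = 10.
By inclusion–exclusion the count is 220 − 151 + 10 = 79.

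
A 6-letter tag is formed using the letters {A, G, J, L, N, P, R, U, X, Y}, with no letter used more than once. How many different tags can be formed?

151200

This is a permutation of 6 out of 10: P(10,6) = 10!/4!.
That product is 10 × 9 × 8 × 7 × 6 × 5 = 151200.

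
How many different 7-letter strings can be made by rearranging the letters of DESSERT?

1260

The 7 letters of DESSERT have repeats: E appearing twice and S appearing twice.
The number of distinct arrangements is 7!/(2!·2!) = 5040/4 = 1260.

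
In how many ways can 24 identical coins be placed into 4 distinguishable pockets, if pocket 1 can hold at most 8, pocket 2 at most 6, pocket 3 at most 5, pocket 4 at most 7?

10

By stars and bars, unrestricted non-negative solutions to x_1+…+x_4 = 24 number C(24+3,3) = 2925.
Subtract solutions that violate a single cap (substitute x_i' = x_i − (cap_i+1)): x_1 ≥ 9 gives C(18,3) = 816; x_2 ≥ 7 gives C(20,3) = 1140; x_3 ≥ 6 gives C(21,3) = 1330; x_4 ≥ 8 gives C(19,3) = 969. Together 4255.
Add back pairs where two caps are both exceeded: 165 + 220 + 120 + 364 + 220 + 286 = 1375.
Subtract triples: 10 + 1 + 4 + 20 = 35.
By inclusion–exclusion the count is 2925 − 4255 + 1375 − 35 = 10.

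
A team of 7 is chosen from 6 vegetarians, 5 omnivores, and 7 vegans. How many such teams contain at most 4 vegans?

Split by how many vegans are chosen (0 through 4).
Sum: C(7,0)·C(11,7) + C(7,1)·C(11,6) + C(7,2)·C(11,5) + C(7,3)·C(11,4) + C(7,4)·C(11,3) = 330 + 3234 + 9702 + 11550 + 5775 = 30591.

30591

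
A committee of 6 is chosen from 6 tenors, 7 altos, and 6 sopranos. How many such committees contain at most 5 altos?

Split by how many altos are chosen (0 through 5).
Sum: C(7,0)·C(12,6) + C(7,1)·C(12,5) + C(7,2)·C(12,4) + C(7,3)·C(12,3) + C(7,4)·C(12,2) + C(7,5)·C(12,1) = 924 + 5544 + 10395 + 7700 + 2310 + 252 = 27125.

27125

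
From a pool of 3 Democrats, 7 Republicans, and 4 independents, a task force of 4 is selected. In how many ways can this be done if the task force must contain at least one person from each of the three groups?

With no constraint there are C(14,4) = 1001 possible selections.
Subtract selections that omit an entire group: no Democrats → C(11,4) = 330; no Republicans → C(7,4) = 35; no independents → C(10,4) = 210.
Add back selections omitting two groups (i.e. drawn from a single group): C(3,4) + C(7,4) + C(4,4) = 36.
By inclusion–exclusion: 1001 − 575 + 36 = 462.

462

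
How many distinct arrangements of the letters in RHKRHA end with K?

With the last slot taken by K, it remains to arrange the other 5 letters (RHRHA).
Those 5 letters have H appearing twice and R appearing twice, giving (5)!/(2!·2!) = 30.

30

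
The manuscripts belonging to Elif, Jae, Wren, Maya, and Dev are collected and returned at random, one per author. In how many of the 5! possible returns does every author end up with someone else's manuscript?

This is the derangement count D_5: permutations of 5 items with no fixed point.
By inclusion–exclusion this is Σ_{j=0}^{5} (−1)^j C(5,j)·(5−j)!.
Computing: 120 − 120 + 60 − 20 + 5 − 1 = 44.

44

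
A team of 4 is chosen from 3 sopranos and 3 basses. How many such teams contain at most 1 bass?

3

Split by how many basses are chosen (0 through 1).
Sum: C(3,0)·C(3,4) + C(3,1)·C(3,3) = 0 + 3 = 3.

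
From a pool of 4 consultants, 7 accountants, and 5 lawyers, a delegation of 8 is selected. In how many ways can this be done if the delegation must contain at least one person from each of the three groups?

12201

Total 8-person selections from all 16: C(16,8) = 12870.
Selections missing a whole group: no consultants → C(12,8) = 495; no accountants → C(9,8) = 9; no lawyers → C(11,8) = 165.
Add back selections omitting two groups (i.e. drawn from a single group): C(4,8) + C(7,8) + C(5,8) = 0.
By inclusion–exclusion: 12870 − 669 + 0 = 12201.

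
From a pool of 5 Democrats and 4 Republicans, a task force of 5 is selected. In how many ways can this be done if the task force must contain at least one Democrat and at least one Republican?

125

Total 5-person selections from all 9: C(9,5) = 126.
Subtract selections that omit an entire group: no Democrats → C(4,5) = 0; no Republicans → C(5,5) = 1.
Both groups omitted at once is impossible, so 126 − 1 = 125.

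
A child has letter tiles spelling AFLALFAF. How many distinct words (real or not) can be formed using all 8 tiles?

AFLALFAF has 8 letters with A appearing 3 times, F appearing 3 times, and L appearing twice.
Dividing 8! = 40320 by 3!·3!·2! = 72 for the repeated letters gives 560.

560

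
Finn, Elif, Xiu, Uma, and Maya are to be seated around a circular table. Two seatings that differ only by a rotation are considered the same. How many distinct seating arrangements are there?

24

Fix one person's seat to break rotational symmetry; the remaining 4 people can be arranged in (4)! = 24 ways.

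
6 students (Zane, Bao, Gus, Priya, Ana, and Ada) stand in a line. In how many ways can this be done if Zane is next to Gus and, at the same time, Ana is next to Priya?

Treat {Zane,Gus} as one block (2 orders) and {Ana,Priya} as another (2 orders).
That leaves 4 units to arrange: 2 × 2 × 4! = 4 × 24 = 96.

96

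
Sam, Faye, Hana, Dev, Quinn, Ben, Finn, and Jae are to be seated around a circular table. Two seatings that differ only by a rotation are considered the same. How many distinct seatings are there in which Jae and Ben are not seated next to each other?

3600

Without the restriction there are (7)! = 5040 seatings.
Those with Jae next to Ben: fuse the pair into one unit and seat 7 units around a circle — 2·(6)! = 1440.
Subtracting, 5040 − 1440 = 3600.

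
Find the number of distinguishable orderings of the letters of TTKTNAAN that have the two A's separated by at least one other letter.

1260

Total arrangements of TTKTNAAN: 8!/(3!·2!·2!) = 1680.
Arrangements with the A's together: treat AA as one letter, giving (7)!/(3!·2!) = 420.
Subtracting, 1680 − 420 = 1260 arrangements keep the A's apart.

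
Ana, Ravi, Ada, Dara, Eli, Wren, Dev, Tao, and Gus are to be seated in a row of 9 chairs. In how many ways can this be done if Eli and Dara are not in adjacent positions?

Of the 9! = 362880 arrangements, those with Eli and Dara adjacent number 2 × 8! = 80640 (treat the pair as a block with 2 internal orders).
Complementary counting: 362880 − 80640 = 282240.

282240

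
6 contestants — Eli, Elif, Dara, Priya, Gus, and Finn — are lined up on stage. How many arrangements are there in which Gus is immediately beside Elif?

240

Place the 4 others and the Gus-Elif pair as 5 objects in a line; the pair has 2 internal arrangements.
That gives 2 × 5! = 2 × 120 = 240.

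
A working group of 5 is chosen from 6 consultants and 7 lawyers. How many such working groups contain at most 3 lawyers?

1056

Split by how many lawyers are chosen (0 through 3).
Sum: C(7,0)·C(6,5) + C(7,1)·C(6,4) + C(7,2)·C(6,3) + C(7,3)·C(6,2) = 6 + 105 + 420 + 525 = 1056.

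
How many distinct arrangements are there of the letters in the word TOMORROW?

The 8 letters of TOMORROW have repeats: O appearing 3 times and R appearing twice.
So there are 8! / (3!·2!) = 3360 distinguishable arrangements.

3360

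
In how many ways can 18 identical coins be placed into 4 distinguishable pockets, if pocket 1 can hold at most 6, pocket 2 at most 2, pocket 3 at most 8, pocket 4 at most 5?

By stars and bars, unrestricted non-negative solutions to x_1+…+x_4 = 18 number C(18+3,3) = 1330.
Subtract solutions that violate a single cap (substitute x_i' = x_i − (cap_i+1)): x_1 ≥ 7 gives C(14,3) = 364; x_2 ≥ 3 gives C(18,3) = 816; x_3 ≥ 9 gives C(12,3) = 220; x_4 ≥ 6 gives C(15,3) = 455. Together 1855.
Add back pairs where two caps are both exceeded: 165 + 10 + 56 + 84 + 220 + 20 = 555.
Subtract triples: 0 + 10 + 0 + 1 = 11.
By inclusion–exclusion the count is 1330 − 1855 + 555 − 11 = 19.

19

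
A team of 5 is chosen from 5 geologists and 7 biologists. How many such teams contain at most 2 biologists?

246

Split by how many biologists are chosen (0 through 2).
Sum: C(7,0)·C(5,5) + C(7,1)·C(5,4) + C(7,2)·C(5,3) = 1 + 35 + 210 = 246.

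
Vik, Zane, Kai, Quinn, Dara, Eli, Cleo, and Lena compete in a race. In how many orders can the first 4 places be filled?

There are 8 choices for 1st place, 7 for 2nd, and so on down to 5 for position 4.
That gives 8 × 7 × 6 × 5 = 1680.

1680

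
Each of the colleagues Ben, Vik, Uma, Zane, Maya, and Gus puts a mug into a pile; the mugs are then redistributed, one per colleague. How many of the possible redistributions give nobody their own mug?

Let Aᵢ be the assignments in which colleague i gets their own mug. We want the size of the complement of A₁∪…∪A_6.
By inclusion–exclusion this is Σ_{j=0}^{6} (−1)^j C(6,j)·(6−j)!.
Computing: 720 − 720 + 360 − 120 + 30 − 6 + 1 = 265.

265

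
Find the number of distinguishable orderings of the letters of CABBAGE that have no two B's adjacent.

900

There are 7!/(2!·2!) = 1260 arrangements of CABBAGE in total.
Arrangements with the B's together: treat BB as one letter, giving (6)!/(2!) = 360.
Subtracting, 1260 − 360 = 900 arrangements keep the B's apart.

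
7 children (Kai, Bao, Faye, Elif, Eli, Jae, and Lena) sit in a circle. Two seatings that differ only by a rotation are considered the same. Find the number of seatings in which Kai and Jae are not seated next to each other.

All circular seatings of 7 people number (6)! = 720.
Those with Kai next to Jae: fuse the pair into one unit and seat 6 units around a circle — 2·(5)! = 240.
Subtracting, 720 − 240 = 480.

480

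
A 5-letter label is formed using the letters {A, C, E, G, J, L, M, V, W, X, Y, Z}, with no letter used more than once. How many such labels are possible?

95040

This is a permutation of 5 out of 12: P(12,5) = 12!/7!.
12 × 11 × 10 × 9 × 8 = 95040.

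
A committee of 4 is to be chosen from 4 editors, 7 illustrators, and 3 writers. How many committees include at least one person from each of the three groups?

Total 4-person selections from all 14: C(14,4) = 1001.
Subtract selections that omit an entire group: no editors → C(10,4) = 210; no illustrators → C(7,4) = 35; no writers → C(11,4) = 330.
Add back selections omitting two groups (i.e. drawn from a single group): C(4,4) + C(7,4) + C(3,4) = 36.
By inclusion–exclusion: 1001 − 575 + 36 = 462.

462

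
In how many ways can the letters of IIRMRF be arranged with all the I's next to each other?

Treat the 2 copies of I as a single block. The multiset to arrange is then {II, F, M, R, R}, 5 items in all.
That gives (5)!/(2!) = 60 arrangements.

60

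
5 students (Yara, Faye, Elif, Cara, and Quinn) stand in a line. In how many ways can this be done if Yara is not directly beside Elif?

There are 5! = 120 arrangements in all. If Yara and Elif are adjacent, merging them into one block gives 2·(4)! = 48 arrangements.
So 120 − 48 = 72 arrangements keep them apart.

72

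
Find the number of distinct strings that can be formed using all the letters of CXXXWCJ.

420

The 7 letters of CXXXWCJ have repeats: C appearing twice and X appearing 3 times.
Dividing 7! = 5040 by 3!·2! = 12 for the repeated letters gives 420.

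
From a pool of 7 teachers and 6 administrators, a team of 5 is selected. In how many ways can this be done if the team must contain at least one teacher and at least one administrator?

1260

Total 5-person selections from all 13: C(13,5) = 1287.
Selections missing a whole group: no teachers → C(6,5) = 6; no administrators → C(7,5) = 21.
Both groups omitted at once is impossible, so 1287 − 27 = 1260.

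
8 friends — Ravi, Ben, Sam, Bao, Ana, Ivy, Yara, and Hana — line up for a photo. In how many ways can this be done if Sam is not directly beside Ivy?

Of the 8! = 40320 arrangements, those with Sam and Ivy adjacent number 2 × 7! = 10080 (treat the pair as a block with 2 internal orders).
So 40320 − 10080 = 30240 arrangements keep them apart.

30240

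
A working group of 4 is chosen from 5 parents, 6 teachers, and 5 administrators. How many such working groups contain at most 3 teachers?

Split by how many teachers are chosen (0 through 3).
Sum: C(6,0)·C(10,4) + C(6,1)·C(10,3) + C(6,2)·C(10,2) + C(6,3)·C(10,1) = 210 + 720 + 675 + 200 = 1805.

1805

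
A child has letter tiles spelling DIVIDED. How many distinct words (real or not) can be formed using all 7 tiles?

420

DIVIDED has 7 letters with D appearing 3 times and I appearing twice.
Dividing 7! = 5040 by 3!·2! = 12 for the repeated letters gives 420.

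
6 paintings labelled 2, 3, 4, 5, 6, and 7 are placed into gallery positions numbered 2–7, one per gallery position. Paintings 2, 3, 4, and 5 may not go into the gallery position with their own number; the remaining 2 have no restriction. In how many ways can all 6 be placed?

362

Let Aᵢ (for 2 ≤ i ≤ 5) be the placements that put painting i in its forbidden gallery position. Any j of these fix j positions, leaving (6−j)! ways to fill the rest, and there are C(4,j) ways to pick which j.
By inclusion–exclusion, the number of valid placements is Σ_{j=0}^{4} (−1)^j C(4,j)·(6−j)!.
Computing: 720 − 480 + 144 − 24 + 2 = 362.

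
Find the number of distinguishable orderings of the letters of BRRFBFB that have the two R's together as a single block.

60

Treat the 2 copies of R as a single block. The multiset to arrange is then {RR, B, B, B, F, F}, 6 items in all.
That gives (6)!/(3!·2!) = 60 arrangements.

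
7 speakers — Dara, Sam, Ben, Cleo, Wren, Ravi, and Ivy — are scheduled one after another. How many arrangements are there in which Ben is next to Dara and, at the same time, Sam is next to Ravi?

Treat {Ben,Dara} as one block (2 orders) and {Sam,Ravi} as another (2 orders).
That leaves 5 units to arrange: 2 × 2 × 5! = 4 × 120 = 480.

480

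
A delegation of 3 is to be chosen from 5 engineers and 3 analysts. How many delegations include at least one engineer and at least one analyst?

45

With no constraint there are C(8,3) = 56 possible selections.
Subtract selections that omit an entire group: no engineers → C(3,3) = 1; no analysts → C(5,3) = 10.
Both groups omitted at once is impossible, so 56 − 11 = 45.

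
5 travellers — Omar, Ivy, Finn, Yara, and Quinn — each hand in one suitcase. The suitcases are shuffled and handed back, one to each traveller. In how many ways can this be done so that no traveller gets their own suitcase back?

Let Aᵢ be the assignments in which traveller i gets their own suitcase. We want the size of the complement of A₁∪…∪A_5.
By inclusion–exclusion this is Σ_{j=0}^{5} (−1)^j C(5,j)·(5−j)!.
Computing: 120 − 120 + 60 − 20 + 5 − 1 = 44.

44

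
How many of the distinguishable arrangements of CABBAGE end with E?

180

With the last slot taken by E, it remains to arrange the other 6 letters (CABBAG).
Those 6 letters have A appearing twice and B appearing twice, giving (6)!/(2!·2!) = 180.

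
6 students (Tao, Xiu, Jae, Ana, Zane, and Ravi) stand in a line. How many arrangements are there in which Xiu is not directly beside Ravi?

480

Of the 6! = 720 arrangements, those with Xiu and Ravi adjacent number 2 × 5! = 240 (treat the pair as a block with 2 internal orders).
Complementary counting: 720 − 240 = 480.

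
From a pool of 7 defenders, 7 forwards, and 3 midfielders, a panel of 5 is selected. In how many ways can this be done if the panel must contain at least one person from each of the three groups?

3724

Unrestricted: C(17,5) = 6188 ways to pick any 5 of the 17.
Subtract selections that omit an entire group: no defenders → C(10,5) = 252; no forwards → C(10,5) = 252; no midfielders → C(14,5) = 2002.
Add back selections omitting two groups (i.e. drawn from a single group): C(7,5) + C(7,5) + C(3,5) = 42.
By inclusion–exclusion: 6188 − 2506 + 42 = 3724.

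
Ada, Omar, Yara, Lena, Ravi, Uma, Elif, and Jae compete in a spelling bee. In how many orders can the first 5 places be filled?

6720

This is an ordered selection of 5 from 8: P(8,5).
That gives 8 × 7 × 6 × 5 × 4 = 6720.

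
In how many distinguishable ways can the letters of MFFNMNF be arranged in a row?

The 7 letters of MFFNMNF have repeats: F appearing 3 times, M appearing twice, and N appearing twice.
Dividing 7! = 5040 by 3!·2!·2! = 24 for the repeated letters gives 210.

210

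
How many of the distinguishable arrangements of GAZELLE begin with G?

180

Fix G in the first position and arrange the remaining 6 letters.
Those 6 letters have E appearing twice and L appearing twice, giving (6)!/(2!·2!) = 180.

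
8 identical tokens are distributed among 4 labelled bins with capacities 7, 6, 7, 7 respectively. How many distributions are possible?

Ignoring the caps, the number of non-negative solutions to x_1+…+x_4 = 8 is C(11,3) = 165.
Subtract solutions that violate a single cap (substitute x_i' = x_i − (cap_i+1)): x_1 ≥ 8 gives C(3,3) = 1; x_2 ≥ 7 gives C(4,3) = 4; x_3 ≥ 8 gives C(3,3) = 1; x_4 ≥ 8 gives C(3,3) = 1. Together 7.
No two caps can be exceeded simultaneously, so the pair terms are all 0.
By inclusion–exclusion the count is 165 − 7 + 0 = 158.

158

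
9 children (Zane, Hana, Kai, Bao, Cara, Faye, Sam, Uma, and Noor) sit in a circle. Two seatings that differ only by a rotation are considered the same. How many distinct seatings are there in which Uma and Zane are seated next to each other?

10080

Glue Uma and Zane into a block (2 internal orders). Seating 8 units around a circle gives (7)! arrangements.
So 2 × (7)! = 2 × 5040 = 10080.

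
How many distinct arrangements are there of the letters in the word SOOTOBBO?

840

SOOTOBBO has 8 letters with B appearing twice and O appearing 4 times.
Dividing 8! = 40320 by 4!·2! = 48 for the repeated letters gives 840.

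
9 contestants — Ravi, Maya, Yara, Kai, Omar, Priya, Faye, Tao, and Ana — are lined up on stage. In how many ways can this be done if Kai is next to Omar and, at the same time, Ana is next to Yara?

Treat {Kai,Omar} as one block (2 orders) and {Ana,Yara} as another (2 orders).
That leaves 7 units to arrange: 2 × 2 × 7! = 4 × 5040 = 20160.

20160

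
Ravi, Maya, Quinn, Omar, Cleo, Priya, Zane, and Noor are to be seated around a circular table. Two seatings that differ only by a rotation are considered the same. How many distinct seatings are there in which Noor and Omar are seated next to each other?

1440

Glue Noor and Omar into a block (2 internal orders). Seating 7 units around a circle gives (6)! arrangements.
So 2 × (6)! = 2 × 720 = 1440.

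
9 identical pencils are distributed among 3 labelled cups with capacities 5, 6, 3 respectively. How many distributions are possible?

Without the upper bounds there are C(11,2) = 55 ways to split 9 among 3 cups.
Subtract solutions that violate a single cap (substitute x_i' = x_i − (cap_i+1)): x_1 ≥ 6 gives C(5,2) = 10; x_2 ≥ 7 gives C(4,2) = 6; x_3 ≥ 4 gives C(7,2) = 21. Together 37.
No two caps can be exceeded simultaneously, so the pair terms are all 0.
By inclusion–exclusion the count is 55 − 37 + 0 = 18.

18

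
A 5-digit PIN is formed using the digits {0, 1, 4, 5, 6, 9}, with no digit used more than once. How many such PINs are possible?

720

This is a permutation of 5 out of 6: P(6,5) = 6!/1!.
6 × 5 × 4 × 3 × 2 = 720.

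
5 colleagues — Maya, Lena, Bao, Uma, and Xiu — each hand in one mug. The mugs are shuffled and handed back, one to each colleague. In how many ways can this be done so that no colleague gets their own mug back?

Count assignments avoiding every fixed point. For any j of the 5 colleagues fixed to their own mug, the other 5−j can be arranged in (5−j)! ways.
By inclusion–exclusion this is Σ_{j=0}^{5} (−1)^j C(5,j)·(5−j)!.
Computing: 120 − 120 + 60 − 20 + 5 − 1 = 44.

44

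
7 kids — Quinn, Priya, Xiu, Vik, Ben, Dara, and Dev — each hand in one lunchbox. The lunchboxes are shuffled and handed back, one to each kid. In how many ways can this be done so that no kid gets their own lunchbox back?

Let Aᵢ be the assignments in which kid i gets their own lunchbox. We want the size of the complement of A₁∪…∪A_7.
By inclusion–exclusion this is Σ_{j=0}^{7} (−1)^j C(7,j)·(7−j)!.
Computing: 5040 − 5040 + 2520 − 840 + 210 − 42 + 7 − 1 = 1854.

1854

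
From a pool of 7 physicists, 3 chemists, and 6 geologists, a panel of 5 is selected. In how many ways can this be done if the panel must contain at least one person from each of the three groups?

Unrestricted: C(16,5) = 4368 ways to pick any 5 of the 16.
Subtract selections that omit an entire group: no physicists → C(9,5) = 126; no chemists → C(13,5) = 1287; no geologists → C(10,5) = 252.
Add back selections omitting two groups (i.e. drawn from a single group): C(7,5) + C(3,5) + C(6,5) = 27.
By inclusion–exclusion: 4368 − 1665 + 27 = 2730.

2730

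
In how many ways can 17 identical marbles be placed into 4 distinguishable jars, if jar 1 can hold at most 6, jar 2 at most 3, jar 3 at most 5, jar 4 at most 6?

Without the upper bounds there are C(20,3) = 1140 ways to split 17 among 4 jars.
Subtract solutions that violate a single cap (substitute x_i' = x_i − (cap_i+1)): x_1 ≥ 7 gives C(13,3) = 286; x_2 ≥ 4 gives C(16,3) = 560; x_3 ≥ 6 gives C(14,3) = 364; x_4 ≥ 7 gives C(13,3) = 286. Together 1496.
Add back pairs where two caps are both exceeded: 84 + 35 + 20 + 120 + 84 + 35 = 378.
Subtract triples: 1 + 0 + 0 + 1 = 2.
By inclusion–exclusion the count is 1140 − 1496 + 378 − 2 = 20.

20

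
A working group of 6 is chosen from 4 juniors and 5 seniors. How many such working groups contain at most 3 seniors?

Split by how many seniors are chosen (0 through 3).
Sum: C(5,0)·C(4,6) + C(5,1)·C(4,5) + C(5,2)·C(4,4) + C(5,3)·C(4,3) = 0 + 0 + 10 + 40 = 50.

50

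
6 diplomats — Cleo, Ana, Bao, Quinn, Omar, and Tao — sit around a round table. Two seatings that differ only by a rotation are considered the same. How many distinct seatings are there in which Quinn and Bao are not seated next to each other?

72

All circular seatings of 6 people number (5)! = 120.
Those with Quinn next to Bao: fuse the pair into one unit and seat 5 units around a circle — 2·(4)! = 48.
Subtracting, 120 − 48 = 72.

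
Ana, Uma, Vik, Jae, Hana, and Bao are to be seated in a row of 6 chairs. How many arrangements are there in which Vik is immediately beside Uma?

240

Glue Vik and Uma into one block (2 internal orders), leaving 5 units to arrange in a row.
So the count is 2·(5)! = 240.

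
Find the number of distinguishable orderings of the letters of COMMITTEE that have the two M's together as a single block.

10080

Treat the 2 copies of M as a single block. The multiset to arrange is then {MM, C, E, E, I, O, T, T}, 8 items in all.
That gives (8)!/(2!·2!) = 10080 arrangements.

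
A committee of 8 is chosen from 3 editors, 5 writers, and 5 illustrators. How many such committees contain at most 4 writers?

1231

Split by how many writers are chosen (0 through 4).
Sum: C(5,0)·C(8,8) + C(5,1)·C(8,7) + C(5,2)·C(8,6) + C(5,3)·C(8,5) + C(5,4)·C(8,4) = 1 + 40 + 280 + 560 + 350 = 1231.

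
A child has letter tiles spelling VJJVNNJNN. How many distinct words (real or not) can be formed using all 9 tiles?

1260

The 9 letters of VJJVNNJNN have repeats: J appearing 3 times, N appearing 4 times, and V appearing twice.
So there are 9! / (4!·3!·2!) = 1260 distinguishable arrangements.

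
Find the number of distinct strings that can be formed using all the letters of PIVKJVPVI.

15120

Letter multiplicities in PIVKJVPVI: I×2, J×1, K×1, P×2, V×3.
So there are 9! / (3!·2!·2!) = 15120 distinguishable arrangements.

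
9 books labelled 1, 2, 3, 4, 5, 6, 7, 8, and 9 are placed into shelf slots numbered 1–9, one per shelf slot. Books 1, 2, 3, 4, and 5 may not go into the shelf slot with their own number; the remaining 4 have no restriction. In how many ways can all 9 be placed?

Let Aᵢ (for 1 ≤ i ≤ 5) be the placements that put book i in its forbidden shelf slot. Any j of these fix j positions, leaving (9−j)! ways to fill the rest, and there are C(5,j) ways to pick which j.
By inclusion–exclusion, the number of valid placements is Σ_{j=0}^{5} (−1)^j C(5,j)·(9−j)!.
Computing: 362880 − 201600 + 50400 − 7200 + 600 − 24 = 205056.

205056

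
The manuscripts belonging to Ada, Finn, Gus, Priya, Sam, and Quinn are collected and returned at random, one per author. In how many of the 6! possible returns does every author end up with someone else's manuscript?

265

Count assignments avoiding every fixed point. For any j of the 6 authors fixed to their own manuscript, the other 6−j can be arranged in (6−j)! ways.
By inclusion–exclusion this is Σ_{j=0}^{6} (−1)^j C(6,j)·(6−j)!.
Computing: 720 − 720 + 360 − 120 + 30 − 6 + 1 = 265.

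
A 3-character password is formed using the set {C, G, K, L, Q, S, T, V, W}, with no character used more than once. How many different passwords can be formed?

Choose and order 3 of the 9 symbols: the first character has 9 options, the next 8, then 7.
9 × 8 × 7 = 504.

504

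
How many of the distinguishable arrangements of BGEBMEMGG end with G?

2520

Fix G in the last position and arrange the remaining 8 letters.
Those 8 letters have B appearing twice, E appearing twice, G appearing twice, and M appearing twice, giving (8)!/(2!·2!·2!·2!) = 2520.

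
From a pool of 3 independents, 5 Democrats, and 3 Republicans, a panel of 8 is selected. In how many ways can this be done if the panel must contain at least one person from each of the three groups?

With no constraint there are C(11,8) = 165 possible selections.
Selections missing a whole group: no independents → C(8,8) = 1; no Democrats → C(6,8) = 0; no Republicans → C(8,8) = 1.
Add back selections omitting two groups (i.e. drawn from a single group): C(3,8) + C(5,8) + C(3,8) = 0.
By inclusion–exclusion: 165 − 2 + 0 = 163.

163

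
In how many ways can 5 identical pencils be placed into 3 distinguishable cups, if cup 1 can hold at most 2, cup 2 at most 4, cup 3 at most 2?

Without the upper bounds there are C(7,2) = 21 ways to split 5 among 3 cups.
Subtract solutions that violate a single cap (substitute x_i' = x_i − (cap_i+1)): x_1 ≥ 3 gives C(4,2) = 6; x_2 ≥ 5 gives C(2,2) = 1; x_3 ≥ 3 gives C(4,2) = 6. Together 13.
No two caps can be exceeded simultaneously, so the pair terms are all 0.
By inclusion–exclusion the count is 21 − 13 + 0 = 8.

8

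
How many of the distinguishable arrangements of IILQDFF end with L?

Fix L in the last position and arrange the remaining 6 letters.
Those 6 letters have F appearing twice and I appearing twice, giving (6)!/(2!·2!) = 180.

180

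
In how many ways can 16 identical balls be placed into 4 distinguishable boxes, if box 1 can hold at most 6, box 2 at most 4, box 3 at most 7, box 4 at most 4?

By stars and bars, unrestricted non-negative solutions to x_1+…+x_4 = 16 number C(16+3,3) = 969.
Subtract solutions that violate a single cap (substitute x_i' = x_i − (cap_i+1)): x_1 ≥ 7 gives C(12,3) = 220; x_2 ≥ 5 gives C(14,3) = 364; x_3 ≥ 8 gives C(11,3) = 165; x_4 ≥ 5 gives C(14,3) = 364. Together 1113.
Add back pairs where two caps are both exceeded: 35 + 4 + 35 + 20 + 84 + 20 = 198.
By inclusion–exclusion the count is 969 − 1113 + 198 = 54.

54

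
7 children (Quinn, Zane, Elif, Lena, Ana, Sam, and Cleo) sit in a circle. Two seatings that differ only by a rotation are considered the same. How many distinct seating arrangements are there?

Around a circle, 7 distinct people have 7!/7 = (6)! = 720 rotationally distinct seatings.

720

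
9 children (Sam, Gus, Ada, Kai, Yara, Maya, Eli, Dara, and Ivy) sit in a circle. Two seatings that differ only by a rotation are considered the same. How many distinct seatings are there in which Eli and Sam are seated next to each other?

10080

Glue Eli and Sam into a block (2 internal orders). Seating 8 units around a circle gives (7)! arrangements.
So 2 × (7)! = 2 × 5040 = 10080.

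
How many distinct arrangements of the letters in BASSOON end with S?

With the last slot taken by S, it remains to arrange the other 6 letters (BASOON).
Those 6 letters have O appearing twice, giving (6)!/(2!) = 360.

360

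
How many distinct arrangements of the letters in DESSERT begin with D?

180

With the first slot taken by D, it remains to arrange the other 6 letters (ESSERT).
Those 6 letters have E appearing twice and S appearing twice, giving (6)!/(2!·2!) = 180.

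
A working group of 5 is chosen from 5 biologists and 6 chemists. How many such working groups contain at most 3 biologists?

431

Split by how many biologists are chosen (0 through 3).
Sum: C(5,0)·C(6,5) + C(5,1)·C(6,4) + C(5,2)·C(6,3) + C(5,3)·C(6,2) = 6 + 75 + 200 + 150 = 431.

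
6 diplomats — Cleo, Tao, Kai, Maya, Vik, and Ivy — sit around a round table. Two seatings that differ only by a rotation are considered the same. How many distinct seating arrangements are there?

Seat Cleo anywhere (absorbing the rotational symmetry), then permute the other 5: (5)! = 120.

120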